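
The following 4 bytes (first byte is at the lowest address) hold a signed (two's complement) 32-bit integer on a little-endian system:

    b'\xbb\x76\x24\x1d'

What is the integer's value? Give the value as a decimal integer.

488928955

Little-endian stores the least-significant byte at the lowest address.
Reassemble most-significant byte first: 1D 24 76 BB → 0x1D2476BB.
0x1D2476BB = 488928955.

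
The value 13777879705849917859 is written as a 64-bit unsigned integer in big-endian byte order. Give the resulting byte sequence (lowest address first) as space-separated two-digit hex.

BF 34 DC 98 19 3F 71 A3

13777879705849917859 in hexadecimal, padded to 64 bits, is 0xBF34DC98193F71A3.
Split into bytes (most-significant first): BF 34 DC 98 19 3F 71 A3.
Big-endian stores the most-significant byte at the lowest address.
So the memory order matches the most-significant-first order: BF 34 DC 98 19 3F 71 A3.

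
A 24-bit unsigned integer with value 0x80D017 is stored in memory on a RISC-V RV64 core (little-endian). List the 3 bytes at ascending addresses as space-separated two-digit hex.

Split into bytes (most-significant first): 80 D0 17.
Little-endian: lowest address holds the least-significant byte.
So at ascending addresses the bytes are 17 D0 80.

17 D0 80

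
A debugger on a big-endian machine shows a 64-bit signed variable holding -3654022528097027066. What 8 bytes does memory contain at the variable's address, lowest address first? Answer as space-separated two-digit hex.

Two's complement of -3654022528097027066 in 64 bits: 3654022528097027066 = 0x32B5B221247F83FA; invert → 0xCD4A4DDEDB807C05; add 1 → 0xCD4A4DDEDB807C06.
Split into bytes (most-significant first): CD 4A 4D DE DB 80 7C 06.
In big-endian order the high byte comes first in memory.
So the memory order matches the most-significant-first order: CD 4A 4D DE DB 80 7C 06.

CD 4A 4D DE DB 80 7C 06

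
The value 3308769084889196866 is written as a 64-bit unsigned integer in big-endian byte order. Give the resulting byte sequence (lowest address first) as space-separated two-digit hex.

3308769084889196866 in hexadecimal, padded to 64 bits, is 0x2DEB1BF3BC9D6942.
Split into bytes (most-significant first): 2D EB 1B F3 BC 9D 69 42.
In big-endian order the high byte comes first in memory.
So the memory order matches the most-significant-first order: 2D EB 1B F3 BC 9D 69 42.

2D EB 1B F3 BC 9D 69 42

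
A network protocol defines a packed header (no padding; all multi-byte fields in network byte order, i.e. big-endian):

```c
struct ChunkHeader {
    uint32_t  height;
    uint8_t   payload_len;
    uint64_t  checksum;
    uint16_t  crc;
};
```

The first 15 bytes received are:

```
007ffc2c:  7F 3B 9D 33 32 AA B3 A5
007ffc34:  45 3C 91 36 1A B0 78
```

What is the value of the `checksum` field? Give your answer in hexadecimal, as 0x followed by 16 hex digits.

0xAAB3A5453C91361A

`checksum` follows `height` (4 B), `payload_len` (1 B), so it starts at offset 4 + 1 = 5 and occupies 8 bytes.
Bytes at offsets 5..12: AA B3 A5 45 3C 91 36 1A.
Big-endian stores the most-significant byte at the lowest address.
The bytes are already most-significant first: 0xAAB3A5453C91361A.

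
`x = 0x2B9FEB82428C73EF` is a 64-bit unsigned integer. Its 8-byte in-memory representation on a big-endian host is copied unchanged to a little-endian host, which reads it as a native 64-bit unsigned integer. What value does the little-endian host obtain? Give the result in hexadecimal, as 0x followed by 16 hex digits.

0xEF738C4282EB9F2B

Stored big-endian, the bytes at ascending addresses are 2B 9F EB 82 42 8C 73 EF.
Read back as little-endian, the first byte is least significant, giving 0xEF738C4282EB9F2B.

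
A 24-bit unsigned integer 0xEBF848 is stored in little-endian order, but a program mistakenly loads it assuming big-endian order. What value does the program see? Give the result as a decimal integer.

Stored little-endian, the bytes at ascending addresses are 48 F8 EB.
Read back as big-endian, the last byte is least significant, giving 0x48F8EB.
0x48F8EB = 4782315.

4782315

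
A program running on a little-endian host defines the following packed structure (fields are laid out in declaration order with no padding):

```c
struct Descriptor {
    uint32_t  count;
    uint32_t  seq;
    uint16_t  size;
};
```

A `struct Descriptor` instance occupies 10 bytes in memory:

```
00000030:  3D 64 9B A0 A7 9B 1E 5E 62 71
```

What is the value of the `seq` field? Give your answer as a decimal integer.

1579064231

`seq` follows `count` (4 bytes), so it starts at byte offset 4 and occupies 4 bytes.
Bytes at offsets 4..7: A7 9B 1E 5E.
In little-endian order the low byte comes first in memory.
Reassemble most-significant byte first: 5E 1E 9B A7 → 0x5E1E9BA7.
0x5E1E9BA7 = 1579064231.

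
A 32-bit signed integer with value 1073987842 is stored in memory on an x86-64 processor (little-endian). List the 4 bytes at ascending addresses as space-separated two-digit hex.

1073987842 in hexadecimal, padded to 32 bits, is 0x4003C102.
Split into bytes (most-significant first): 40 03 C1 02.
Little-endian stores the least-significant byte at the lowest address.
So at ascending addresses the bytes are 02 C1 03 40.

02 C1 03 40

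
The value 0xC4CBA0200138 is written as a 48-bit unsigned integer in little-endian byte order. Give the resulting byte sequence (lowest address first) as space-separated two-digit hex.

Split into bytes (most-significant first): C4 CB A0 20 01 38.
Little-endian stores the least-significant byte at the lowest address.
So at ascending addresses the bytes are 38 01 20 A0 CB C4.

38 01 20 A0 CB C4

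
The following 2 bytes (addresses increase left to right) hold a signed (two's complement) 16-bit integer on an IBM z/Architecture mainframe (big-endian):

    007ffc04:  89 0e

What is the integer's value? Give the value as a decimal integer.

-30450

Big-endian stores the most-significant byte at the lowest address.
The bytes are already most-significant first: 0x890E.
Top bit is set, so as a signed 16-bit value this is 0x890E − 2^16 = -30450.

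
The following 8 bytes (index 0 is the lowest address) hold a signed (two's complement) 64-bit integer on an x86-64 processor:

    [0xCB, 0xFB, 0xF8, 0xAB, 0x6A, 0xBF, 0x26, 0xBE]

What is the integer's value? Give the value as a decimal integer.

-4744894692515578933

Little-endian: lowest address holds the least-significant byte.
Reassemble most-significant byte first: BE 26 BF 6A AB F8 FB CB → 0xBE26BF6AABF8FBCB.
Top bit is set, so as a signed 64-bit value this is 0xBE26BF6AABF8FBCB − 2^64 = -4744894692515578933.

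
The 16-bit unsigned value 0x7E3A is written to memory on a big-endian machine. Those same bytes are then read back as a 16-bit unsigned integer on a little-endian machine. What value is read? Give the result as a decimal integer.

Stored big-endian, the bytes at ascending addresses are 7E 3A.
Read back as little-endian, the first byte is least significant, giving 0x3A7E.
0x3A7E = 14974.

14974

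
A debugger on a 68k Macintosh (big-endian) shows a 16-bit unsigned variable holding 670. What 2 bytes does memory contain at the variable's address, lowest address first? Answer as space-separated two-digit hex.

670 in hexadecimal, padded to 16 bits, is 0x029E.
Split into bytes (most-significant first): 02 9E.
In big-endian order the high byte comes first in memory.
So the memory order matches the most-significant-first order: 02 9E.

02 9E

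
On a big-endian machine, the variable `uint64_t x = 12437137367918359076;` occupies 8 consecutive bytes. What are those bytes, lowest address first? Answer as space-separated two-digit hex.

12437137367918359076 in hexadecimal, padded to 64 bits, is 0xAC99968A9582B224.
Split into bytes (most-significant first): AC 99 96 8A 95 82 B2 24.
Big-endian stores the most-significant byte at the lowest address.
So the memory order matches the most-significant-first order: AC 99 96 8A 95 82 B2 24.

AC 99 96 8A 95 82 B2 24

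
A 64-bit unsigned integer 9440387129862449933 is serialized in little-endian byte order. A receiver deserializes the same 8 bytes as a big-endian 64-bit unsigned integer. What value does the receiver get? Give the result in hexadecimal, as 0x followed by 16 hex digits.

0x0DEB9EC913FE0283

9440387129862449933 in 64-bit hexadecimal is 0x8302FE13C99EEB0D.
Stored little-endian, the bytes at ascending addresses are 0D EB 9E C9 13 FE 02 83.
Read back as big-endian, the last byte is least significant, giving 0x0DEB9EC913FE0283.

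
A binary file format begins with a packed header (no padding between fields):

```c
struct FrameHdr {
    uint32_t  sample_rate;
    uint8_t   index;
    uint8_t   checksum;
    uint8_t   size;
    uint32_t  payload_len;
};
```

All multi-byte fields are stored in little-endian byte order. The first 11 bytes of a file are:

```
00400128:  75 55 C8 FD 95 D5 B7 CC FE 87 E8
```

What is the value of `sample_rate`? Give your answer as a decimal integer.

`sample_rate` is the first field, at byte offset 0, occupying 4 bytes.
Bytes at offsets 0..3: 75 55 C8 FD.
Little-endian: lowest address holds the least-significant byte.
Reassemble most-significant byte first: FD C8 55 75 → 0xFDC85575.
0xFDC85575 = 4257764725.

4257764725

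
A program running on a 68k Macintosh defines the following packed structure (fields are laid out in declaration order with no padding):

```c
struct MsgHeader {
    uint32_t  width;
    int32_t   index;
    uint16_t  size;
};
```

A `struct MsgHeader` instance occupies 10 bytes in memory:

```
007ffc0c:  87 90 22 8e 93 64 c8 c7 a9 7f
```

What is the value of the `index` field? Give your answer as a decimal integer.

`index` follows `width` (4 bytes), so it starts at byte offset 4 and occupies 4 bytes.
Bytes at offsets 4..7: 93 64 C8 C7.
Big-endian: lowest address holds the most-significant byte.
The bytes are already most-significant first: 0x9364C8C7.
Top bit is set, so as a signed 32-bit value this is 0x9364C8C7 − 2^32 = -1822111545.

-1822111545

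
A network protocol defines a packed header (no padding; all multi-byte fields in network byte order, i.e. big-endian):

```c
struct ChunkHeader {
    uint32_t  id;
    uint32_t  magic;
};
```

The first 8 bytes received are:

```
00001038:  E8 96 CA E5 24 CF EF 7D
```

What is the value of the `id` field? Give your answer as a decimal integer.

`id` is the first field, at byte offset 0, occupying 4 bytes.
Bytes at offsets 0..3: E8 96 CA E5.
Big-endian stores the most-significant byte at the lowest address.
The bytes are already most-significant first: 0xE896CAE5.
0xE896CAE5 = 3902196453.

3902196453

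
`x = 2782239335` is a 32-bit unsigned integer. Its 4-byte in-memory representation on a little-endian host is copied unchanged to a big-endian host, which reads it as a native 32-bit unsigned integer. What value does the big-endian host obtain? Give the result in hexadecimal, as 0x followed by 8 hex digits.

2782239335 in 32-bit hexadecimal is 0xA5D59A67.
Stored little-endian, the bytes at ascending addresses are 67 9A D5 A5.
Read back as big-endian, the last byte is least significant, giving 0x679AD5A5.

0x679AD5A5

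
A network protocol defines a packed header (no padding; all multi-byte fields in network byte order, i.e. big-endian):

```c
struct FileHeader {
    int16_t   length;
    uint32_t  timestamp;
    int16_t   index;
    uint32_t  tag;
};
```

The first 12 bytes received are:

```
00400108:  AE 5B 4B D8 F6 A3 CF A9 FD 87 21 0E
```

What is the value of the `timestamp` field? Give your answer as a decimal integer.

1272510115

`timestamp` follows `length` (2 bytes), so it starts at byte offset 2 and occupies 4 bytes.
Bytes at offsets 2..5: 4B D8 F6 A3.
Big-endian stores the most-significant byte at the lowest address.
The bytes are already most-significant first: 0x4BD8F6A3.
0x4BD8F6A3 = 1272510115.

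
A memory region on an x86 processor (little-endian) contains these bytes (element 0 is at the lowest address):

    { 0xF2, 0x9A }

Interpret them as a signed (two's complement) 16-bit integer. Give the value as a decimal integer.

-25870

Little-endian stores the least-significant byte at the lowest address.
Reassemble most-significant byte first: 9A F2 → 0x9AF2.
Top bit is set, so as a signed 16-bit value this is 0x9AF2 − 2^16 = -25870.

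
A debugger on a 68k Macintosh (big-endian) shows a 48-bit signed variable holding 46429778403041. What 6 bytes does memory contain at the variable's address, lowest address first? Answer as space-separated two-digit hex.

2A 3A 46 72 DE E1

46429778403041 in hexadecimal, padded to 48 bits, is 0x2A3A4672DEE1.
Split into bytes (most-significant first): 2A 3A 46 72 DE E1.
Big-endian stores the most-significant byte at the lowest address.
So the memory order matches the most-significant-first order: 2A 3A 46 72 DE E1.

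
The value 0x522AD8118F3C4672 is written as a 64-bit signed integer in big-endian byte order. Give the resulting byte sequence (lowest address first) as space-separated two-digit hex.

Split into bytes (most-significant first): 52 2A D8 11 8F 3C 46 72.
In big-endian order the high byte comes first in memory.
So the memory order matches the most-significant-first order: 52 2A D8 11 8F 3C 46 72.

52 2A D8 11 8F 3C 46 72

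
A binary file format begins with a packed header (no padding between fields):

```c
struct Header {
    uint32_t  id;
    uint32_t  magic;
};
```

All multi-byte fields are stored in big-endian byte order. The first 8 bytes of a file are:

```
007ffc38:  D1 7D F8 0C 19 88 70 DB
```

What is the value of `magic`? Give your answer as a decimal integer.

`magic` follows `id` (4 bytes), so it starts at byte offset 4 and occupies 4 bytes.
Bytes at offsets 4..7: 19 88 70 DB.
Big-endian stores the most-significant byte at the lowest address.
The bytes are already most-significant first: 0x198870DB.
0x198870DB = 428372187.

428372187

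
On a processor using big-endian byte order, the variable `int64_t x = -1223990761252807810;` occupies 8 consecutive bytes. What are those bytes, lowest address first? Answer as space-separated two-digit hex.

Two's complement of -1223990761252807810 in 64 bits: 1223990761252807810 = 0x10FC7D1CC4D56482; invert → 0xEF0382E33B2A9B7D; add 1 → 0xEF0382E33B2A9B7E.
Split into bytes (most-significant first): EF 03 82 E3 3B 2A 9B 7E.
In big-endian order the high byte comes first in memory.
So the memory order matches the most-significant-first order: EF 03 82 E3 3B 2A 9B 7E.

EF 03 82 E3 3B 2A 9B 7E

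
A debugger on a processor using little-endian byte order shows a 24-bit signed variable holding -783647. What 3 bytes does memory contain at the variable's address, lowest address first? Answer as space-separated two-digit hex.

E1 0A F4

Two's complement of -783647 in 24 bits: 783647 = 0x0BF51F; invert → 0xF40AE0; add 1 → 0xF40AE1.
Split into bytes (most-significant first): F4 0A E1.
In little-endian order the low byte comes first in memory.
So at ascending addresses the bytes are E1 0A F4.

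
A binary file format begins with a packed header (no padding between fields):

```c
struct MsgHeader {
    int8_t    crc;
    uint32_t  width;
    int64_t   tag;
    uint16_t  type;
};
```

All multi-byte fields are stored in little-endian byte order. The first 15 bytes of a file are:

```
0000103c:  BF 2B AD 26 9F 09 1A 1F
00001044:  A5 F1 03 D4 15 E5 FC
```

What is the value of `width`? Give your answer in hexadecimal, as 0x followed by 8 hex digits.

0x9F26AD2B

`width` follows `crc` (1 byte), so it starts at byte offset 1 and occupies 4 bytes.
Bytes at offsets 1..4: 2B AD 26 9F.
Little-endian stores the least-significant byte at the lowest address.
Reassemble most-significant byte first: 9F 26 AD 2B → 0x9F26AD2B.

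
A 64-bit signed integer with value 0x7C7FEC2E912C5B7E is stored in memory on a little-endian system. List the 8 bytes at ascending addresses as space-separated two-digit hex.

7E 5B 2C 91 2E EC 7F 7C

Split into bytes (most-significant first): 7C 7F EC 2E 91 2C 5B 7E.
Little-endian stores the least-significant byte at the lowest address.
So at ascending addresses the bytes are 7E 5B 2C 91 2E EC 7F 7C.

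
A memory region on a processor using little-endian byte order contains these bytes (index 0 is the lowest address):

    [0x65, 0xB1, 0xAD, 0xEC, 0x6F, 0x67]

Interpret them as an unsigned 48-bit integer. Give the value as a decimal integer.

113730409836901

In little-endian order the low byte comes first in memory.
Reassemble most-significant byte first: 67 6F EC AD B1 65 → 0x676FECADB165.
0x676FECADB165 = 113730409836901.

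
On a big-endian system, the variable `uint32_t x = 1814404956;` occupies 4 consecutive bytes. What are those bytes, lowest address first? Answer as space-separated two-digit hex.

6C 25 9F 5C

1814404956 in hexadecimal, padded to 32 bits, is 0x6C259F5C.
Split into bytes (most-significant first): 6C 25 9F 5C.
Big-endian: lowest address holds the most-significant byte.
So the memory order matches the most-significant-first order: 6C 25 9F 5C.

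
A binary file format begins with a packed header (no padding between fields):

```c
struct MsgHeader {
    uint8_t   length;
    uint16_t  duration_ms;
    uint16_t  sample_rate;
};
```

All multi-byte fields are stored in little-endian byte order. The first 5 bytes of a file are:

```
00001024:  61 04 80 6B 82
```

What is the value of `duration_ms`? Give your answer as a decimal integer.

32772

`duration_ms` follows `length` (1 byte), so it starts at byte offset 1 and occupies 2 bytes.
Bytes at offsets 1..2: 04 80.
Little-endian stores the least-significant byte at the lowest address.
Reassemble most-significant byte first: 80 04 → 0x8004.
0x8004 = 32772.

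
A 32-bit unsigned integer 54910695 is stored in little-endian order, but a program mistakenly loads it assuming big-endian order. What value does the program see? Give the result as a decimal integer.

54910695 in 32-bit hexadecimal is 0x0345DEE7.
Stored little-endian, the bytes at ascending addresses are E7 DE 45 03.
Read back as big-endian, the last byte is least significant, giving 0xE7DE4503.
0xE7DE4503 = 3890103555.

3890103555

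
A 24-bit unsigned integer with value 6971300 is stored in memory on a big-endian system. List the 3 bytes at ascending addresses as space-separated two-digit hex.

6A 5F A4

6971300 in hexadecimal, padded to 24 bits, is 0x6A5FA4.
Split into bytes (most-significant first): 6A 5F A4.
In big-endian order the high byte comes first in memory.
So the memory order matches the most-significant-first order: 6A 5F A4.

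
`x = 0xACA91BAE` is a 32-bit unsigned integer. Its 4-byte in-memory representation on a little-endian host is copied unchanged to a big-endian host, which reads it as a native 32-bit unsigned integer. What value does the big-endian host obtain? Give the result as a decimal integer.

Stored little-endian, the bytes at ascending addresses are AE 1B A9 AC.
Read back as big-endian, the last byte is least significant, giving 0xAE1BA9AC.
0xAE1BA9AC = 2921048492.

2921048492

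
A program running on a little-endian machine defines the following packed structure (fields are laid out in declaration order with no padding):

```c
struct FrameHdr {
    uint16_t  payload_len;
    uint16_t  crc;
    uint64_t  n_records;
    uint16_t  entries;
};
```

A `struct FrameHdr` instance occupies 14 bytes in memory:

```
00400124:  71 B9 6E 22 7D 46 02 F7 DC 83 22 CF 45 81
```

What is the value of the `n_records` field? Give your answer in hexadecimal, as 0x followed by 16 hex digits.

0xCF2283DCF702467D

`n_records` follows `payload_len` (2 B), `crc` (2 B), so it starts at offset 2 + 2 = 4 and occupies 8 bytes.
Bytes at offsets 4..11: 7D 46 02 F7 DC 83 22 CF.
Little-endian: lowest address holds the least-significant byte.
Reassemble most-significant byte first: CF 22 83 DC F7 02 46 7D → 0xCF2283DCF702467D.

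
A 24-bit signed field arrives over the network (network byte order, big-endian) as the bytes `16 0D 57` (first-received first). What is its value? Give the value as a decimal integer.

Big-endian: lowest address holds the most-significant byte.
The bytes are already most-significant first: 0x160D57.
0x160D57 = 1445207.

1445207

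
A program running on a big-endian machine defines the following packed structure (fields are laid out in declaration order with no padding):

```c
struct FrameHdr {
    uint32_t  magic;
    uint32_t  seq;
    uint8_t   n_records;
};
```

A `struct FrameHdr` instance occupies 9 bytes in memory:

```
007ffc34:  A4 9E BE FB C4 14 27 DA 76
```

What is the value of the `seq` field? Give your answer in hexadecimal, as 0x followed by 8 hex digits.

`seq` follows `magic` (4 bytes), so it starts at byte offset 4 and occupies 4 bytes.
Bytes at offsets 4..7: C4 14 27 DA.
In big-endian order the high byte comes first in memory.
The bytes are already most-significant first: 0xC41427DA.

0xC41427DA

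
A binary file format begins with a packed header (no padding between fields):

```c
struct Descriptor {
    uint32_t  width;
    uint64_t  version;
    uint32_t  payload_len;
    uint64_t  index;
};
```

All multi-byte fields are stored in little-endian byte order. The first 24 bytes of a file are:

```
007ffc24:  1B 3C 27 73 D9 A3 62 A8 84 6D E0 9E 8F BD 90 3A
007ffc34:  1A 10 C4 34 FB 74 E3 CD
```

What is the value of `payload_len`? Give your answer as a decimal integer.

982564239

`payload_len` follows `width` (4 B), `version` (8 B), so it starts at offset 4 + 8 = 12 and occupies 4 bytes.
Bytes at offsets 12..15: 8F BD 90 3A.
Little-endian: lowest address holds the least-significant byte.
Reassemble most-significant byte first: 3A 90 BD 8F → 0x3A90BD8F.
0x3A90BD8F = 982564239.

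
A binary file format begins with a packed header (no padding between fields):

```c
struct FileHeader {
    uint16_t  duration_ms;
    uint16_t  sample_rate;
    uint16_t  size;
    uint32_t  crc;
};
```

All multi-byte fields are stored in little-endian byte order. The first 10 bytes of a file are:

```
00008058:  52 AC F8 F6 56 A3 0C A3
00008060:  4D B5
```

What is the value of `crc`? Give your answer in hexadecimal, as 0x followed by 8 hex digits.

0xB54DA30C

`crc` follows `duration_ms` (2 B), `sample_rate` (2 B), `size` (2 B), so it starts at offset 2 + 2 + 2 = 6 and occupies 4 bytes.
Bytes at offsets 6..9: 0C A3 4D B5.
In little-endian order the low byte comes first in memory.
Reassemble most-significant byte first: B5 4D A3 0C → 0xB54DA30C.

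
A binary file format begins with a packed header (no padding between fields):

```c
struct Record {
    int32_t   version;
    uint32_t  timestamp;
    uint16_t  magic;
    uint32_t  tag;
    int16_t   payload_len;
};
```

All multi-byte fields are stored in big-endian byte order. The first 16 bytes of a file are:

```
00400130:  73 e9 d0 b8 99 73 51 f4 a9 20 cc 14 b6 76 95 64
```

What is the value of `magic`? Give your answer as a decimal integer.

43296

`magic` follows `version` (4 B), `timestamp` (4 B), so it starts at offset 4 + 4 = 8 and occupies 2 bytes.
Bytes at offsets 8..9: A9 20.
In big-endian order the high byte comes first in memory.
The bytes are already most-significant first: 0xA920.
0xA920 = 43296.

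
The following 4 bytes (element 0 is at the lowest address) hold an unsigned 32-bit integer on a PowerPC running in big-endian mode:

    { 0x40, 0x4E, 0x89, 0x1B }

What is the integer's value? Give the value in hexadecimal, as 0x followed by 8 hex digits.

Big-endian: lowest address holds the most-significant byte.
The bytes are already most-significant first: 0x404E891B.

0x404E891B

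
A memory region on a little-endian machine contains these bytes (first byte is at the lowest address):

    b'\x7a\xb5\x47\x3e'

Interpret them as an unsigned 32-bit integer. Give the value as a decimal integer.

Little-endian: lowest address holds the least-significant byte.
Reassemble most-significant byte first: 3E 47 B5 7A → 0x3E47B57A.
0x3E47B57A = 1044886906.

1044886906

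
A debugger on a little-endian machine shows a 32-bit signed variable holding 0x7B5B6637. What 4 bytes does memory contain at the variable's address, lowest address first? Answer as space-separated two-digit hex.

37 66 5B 7B

Split into bytes (most-significant first): 7B 5B 66 37.
Little-endian: lowest address holds the least-significant byte.
So at ascending addresses the bytes are 37 66 5B 7B.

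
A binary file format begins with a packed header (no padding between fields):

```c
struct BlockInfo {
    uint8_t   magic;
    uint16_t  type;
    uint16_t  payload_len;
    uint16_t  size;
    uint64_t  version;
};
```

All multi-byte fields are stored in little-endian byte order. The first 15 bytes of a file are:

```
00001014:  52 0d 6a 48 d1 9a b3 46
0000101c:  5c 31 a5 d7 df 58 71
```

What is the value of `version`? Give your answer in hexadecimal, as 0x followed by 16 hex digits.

0x7158DFD7A5315C46

`version` follows `magic` (1 B), `type` (2 B), `payload_len` (2 B), `size` (2 B), so it starts at offset 1 + 2 + 2 + 2 = 7 and occupies 8 bytes.
Bytes at offsets 7..14: 46 5C 31 A5 D7 DF 58 71.
In little-endian order the low byte comes first in memory.
Reassemble most-significant byte first: 71 58 DF D7 A5 31 5C 46 → 0x7158DFD7A5315C46.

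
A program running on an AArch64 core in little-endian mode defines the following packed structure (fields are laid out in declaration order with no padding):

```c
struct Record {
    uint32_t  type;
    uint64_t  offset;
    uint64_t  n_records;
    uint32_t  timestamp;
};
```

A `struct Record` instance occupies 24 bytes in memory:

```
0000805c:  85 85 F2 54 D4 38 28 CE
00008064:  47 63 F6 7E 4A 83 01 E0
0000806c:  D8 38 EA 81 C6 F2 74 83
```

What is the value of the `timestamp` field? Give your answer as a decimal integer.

`timestamp` follows `type` (4 B), `offset` (8 B), `n_records` (8 B), so it starts at offset 4 + 8 + 8 = 20 and occupies 4 bytes.
Bytes at offsets 20..23: C6 F2 74 83.
Little-endian: lowest address holds the least-significant byte.
Reassemble most-significant byte first: 83 74 F2 C6 → 0x8374F2C6.
0x8374F2C6 = 2205479622.

2205479622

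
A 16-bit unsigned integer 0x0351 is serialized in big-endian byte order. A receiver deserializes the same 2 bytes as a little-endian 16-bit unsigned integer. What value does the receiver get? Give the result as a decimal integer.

20739

Stored big-endian, the bytes at ascending addresses are 03 51.
Read back as little-endian, the first byte is least significant, giving 0x5103.
0x5103 = 20739.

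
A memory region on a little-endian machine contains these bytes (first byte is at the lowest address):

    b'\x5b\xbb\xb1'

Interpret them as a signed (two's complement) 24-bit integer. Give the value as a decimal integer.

Little-endian: lowest address holds the least-significant byte.
Reassemble most-significant byte first: B1 BB 5B → 0xB1BB5B.
Top bit is set, so as a signed 24-bit value this is 0xB1BB5B − 2^24 = -5129381.

-5129381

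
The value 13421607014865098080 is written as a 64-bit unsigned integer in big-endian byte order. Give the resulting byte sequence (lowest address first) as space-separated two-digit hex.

13421607014865098080 in hexadecimal, padded to 64 bits, is 0xBA43207823ECD560.
Split into bytes (most-significant first): BA 43 20 78 23 EC D5 60.
In big-endian order the high byte comes first in memory.
So the memory order matches the most-significant-first order: BA 43 20 78 23 EC D5 60.

BA 43 20 78 23 EC D5 60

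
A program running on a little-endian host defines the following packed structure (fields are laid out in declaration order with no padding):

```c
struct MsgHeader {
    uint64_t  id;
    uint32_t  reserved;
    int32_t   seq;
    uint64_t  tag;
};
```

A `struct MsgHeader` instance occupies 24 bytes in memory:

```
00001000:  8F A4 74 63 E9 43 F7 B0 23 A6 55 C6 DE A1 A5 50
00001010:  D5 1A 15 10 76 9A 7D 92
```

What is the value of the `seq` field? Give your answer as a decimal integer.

1353032158

`seq` follows `id` (8 B), `reserved` (4 B), so it starts at offset 8 + 4 = 12 and occupies 4 bytes.
Bytes at offsets 12..15: DE A1 A5 50.
Little-endian stores the least-significant byte at the lowest address.
Reassemble most-significant byte first: 50 A5 A1 DE → 0x50A5A1DE.
0x50A5A1DE = 1353032158.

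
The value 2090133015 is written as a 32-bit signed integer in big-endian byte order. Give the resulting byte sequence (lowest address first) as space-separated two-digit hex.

7C 94 E6 17

2090133015 in hexadecimal, padded to 32 bits, is 0x7C94E617.
Split into bytes (most-significant first): 7C 94 E6 17.
Big-endian: lowest address holds the most-significant byte.
So the memory order matches the most-significant-first order: 7C 94 E6 17.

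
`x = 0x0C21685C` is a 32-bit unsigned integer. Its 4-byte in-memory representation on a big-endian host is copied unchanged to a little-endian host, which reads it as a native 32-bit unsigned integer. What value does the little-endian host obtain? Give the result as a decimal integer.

1550328076

Stored big-endian, the bytes at ascending addresses are 0C 21 68 5C.
Read back as little-endian, the first byte is least significant, giving 0x5C68210C.
0x5C68210C = 1550328076.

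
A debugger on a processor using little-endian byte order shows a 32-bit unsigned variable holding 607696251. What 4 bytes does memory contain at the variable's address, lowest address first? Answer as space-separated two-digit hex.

7B B5 38 24

607696251 in hexadecimal, padded to 32 bits, is 0x2438B57B.
Split into bytes (most-significant first): 24 38 B5 7B.
In little-endian order the low byte comes first in memory.
So at ascending addresses the bytes are 7B B5 38 24.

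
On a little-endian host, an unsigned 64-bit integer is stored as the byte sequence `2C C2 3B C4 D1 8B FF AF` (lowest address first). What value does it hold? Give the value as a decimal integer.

In little-endian order the low byte comes first in memory.
Reassemble most-significant byte first: AF FF 8B D1 C4 3B C2 2C → 0xAFFF8BD1C43BC22C.
0xAFFF8BD1C43BC22C = 12682008808755282476.

12682008808755282476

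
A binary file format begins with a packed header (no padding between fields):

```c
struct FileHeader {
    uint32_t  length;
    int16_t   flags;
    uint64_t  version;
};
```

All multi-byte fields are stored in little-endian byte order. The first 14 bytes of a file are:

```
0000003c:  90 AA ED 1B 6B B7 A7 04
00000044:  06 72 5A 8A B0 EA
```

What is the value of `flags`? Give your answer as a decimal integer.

`flags` follows `length` (4 bytes), so it starts at byte offset 4 and occupies 2 bytes.
Bytes at offsets 4..5: 6B B7.
Little-endian: lowest address holds the least-significant byte.
Reassemble most-significant byte first: B7 6B → 0xB76B.
Top bit is set, so as a signed 16-bit value this is 0xB76B − 2^16 = -18581.

-18581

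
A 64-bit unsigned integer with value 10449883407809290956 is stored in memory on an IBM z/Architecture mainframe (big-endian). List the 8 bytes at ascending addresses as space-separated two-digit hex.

10449883407809290956 in hexadecimal, padded to 64 bits, is 0x91057197F2B8A2CC.
Split into bytes (most-significant first): 91 05 71 97 F2 B8 A2 CC.
Big-endian stores the most-significant byte at the lowest address.
So the memory order matches the most-significant-first order: 91 05 71 97 F2 B8 A2 CC.

91 05 71 97 F2 B8 A2 CC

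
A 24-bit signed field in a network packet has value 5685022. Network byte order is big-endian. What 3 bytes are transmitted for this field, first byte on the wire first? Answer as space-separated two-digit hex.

5685022 in hexadecimal, padded to 24 bits, is 0x56BF1E.
Split into bytes (most-significant first): 56 BF 1E.
In big-endian order the high byte comes first in memory.
So the memory order matches the most-significant-first order: 56 BF 1E.

56 BF 1E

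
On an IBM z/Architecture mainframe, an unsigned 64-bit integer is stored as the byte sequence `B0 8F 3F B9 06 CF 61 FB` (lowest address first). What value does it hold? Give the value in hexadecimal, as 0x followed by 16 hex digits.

In big-endian order the high byte comes first in memory.
The bytes are already most-significant first: 0xB08F3FB906CF61FB.

0xB08F3FB906CF61FB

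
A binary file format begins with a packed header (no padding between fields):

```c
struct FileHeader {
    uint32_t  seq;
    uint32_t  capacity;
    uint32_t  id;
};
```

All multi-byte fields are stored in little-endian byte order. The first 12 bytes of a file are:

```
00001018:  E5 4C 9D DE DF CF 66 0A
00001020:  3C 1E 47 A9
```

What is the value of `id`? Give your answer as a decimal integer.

`id` follows `seq` (4 B), `capacity` (4 B), so it starts at offset 4 + 4 = 8 and occupies 4 bytes.
Bytes at offsets 8..11: 3C 1E 47 A9.
Little-endian: lowest address holds the least-significant byte.
Reassemble most-significant byte first: A9 47 1E 3C → 0xA9471E3C.
0xA9471E3C = 2840010300.

2840010300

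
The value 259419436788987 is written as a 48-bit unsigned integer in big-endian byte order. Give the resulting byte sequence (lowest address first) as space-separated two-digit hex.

EB F0 CB 60 AC FB

259419436788987 in hexadecimal, padded to 48 bits, is 0xEBF0CB60ACFB.
Split into bytes (most-significant first): EB F0 CB 60 AC FB.
Big-endian stores the most-significant byte at the lowest address.
So the memory order matches the most-significant-first order: EB F0 CB 60 AC FB.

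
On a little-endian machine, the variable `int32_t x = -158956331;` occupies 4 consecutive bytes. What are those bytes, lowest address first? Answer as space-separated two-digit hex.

D5 84 86 F6

Two's complement of -158956331 in 32 bits: 158956331 = 0x09797B2B; invert → 0xF68684D4; add 1 → 0xF68684D5.
Split into bytes (most-significant first): F6 86 84 D5.
In little-endian order the low byte comes first in memory.
So at ascending addresses the bytes are D5 84 86 F6.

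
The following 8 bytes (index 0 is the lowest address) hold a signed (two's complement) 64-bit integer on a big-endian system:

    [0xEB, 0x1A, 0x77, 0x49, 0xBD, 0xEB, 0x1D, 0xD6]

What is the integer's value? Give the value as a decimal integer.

-1505759966799389226

In big-endian order the high byte comes first in memory.
The bytes are already most-significant first: 0xEB1A7749BDEB1DD6.
Top bit is set, so as a signed 64-bit value this is 0xEB1A7749BDEB1DD6 − 2^64 = -1505759966799389226.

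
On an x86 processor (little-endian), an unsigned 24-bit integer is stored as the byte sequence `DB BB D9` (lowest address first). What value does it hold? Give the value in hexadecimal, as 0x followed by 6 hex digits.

0xD9BBDB

Little-endian stores the least-significant byte at the lowest address.
Reassemble most-significant byte first: D9 BB DB → 0xD9BBDB.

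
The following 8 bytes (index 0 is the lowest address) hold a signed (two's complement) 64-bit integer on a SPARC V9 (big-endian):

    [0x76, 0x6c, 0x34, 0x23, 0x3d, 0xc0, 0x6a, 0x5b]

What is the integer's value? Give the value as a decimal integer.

8533252719924767323

In big-endian order the high byte comes first in memory.
The bytes are already most-significant first: 0x766C34233DC06A5B.
0x766C34233DC06A5B = 8533252719924767323.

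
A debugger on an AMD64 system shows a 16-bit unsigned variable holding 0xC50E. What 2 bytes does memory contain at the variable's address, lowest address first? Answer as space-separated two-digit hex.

Split into bytes (most-significant first): C5 0E.
Little-endian stores the least-significant byte at the lowest address.
So at ascending addresses the bytes are 0E C5.

0E C5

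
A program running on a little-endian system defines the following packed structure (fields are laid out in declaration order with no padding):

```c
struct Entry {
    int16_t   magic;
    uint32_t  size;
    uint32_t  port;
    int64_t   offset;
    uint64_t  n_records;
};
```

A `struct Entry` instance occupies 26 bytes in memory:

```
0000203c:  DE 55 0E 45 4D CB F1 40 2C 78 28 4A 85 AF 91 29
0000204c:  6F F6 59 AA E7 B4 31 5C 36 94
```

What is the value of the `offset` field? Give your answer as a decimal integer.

`offset` follows `magic` (2 B), `size` (4 B), `port` (4 B), so it starts at offset 2 + 4 + 4 = 10 and occupies 8 bytes.
Bytes at offsets 10..17: 28 4A 85 AF 91 29 6F F6.
Little-endian: lowest address holds the least-significant byte.
Reassemble most-significant byte first: F6 6F 29 91 AF 85 4A 28 → 0xF66F2991AF854A28.
Top bit is set, so as a signed 64-bit value this is 0xF66F2991AF854A28 − 2^64 = -689286512272651736.

-689286512272651736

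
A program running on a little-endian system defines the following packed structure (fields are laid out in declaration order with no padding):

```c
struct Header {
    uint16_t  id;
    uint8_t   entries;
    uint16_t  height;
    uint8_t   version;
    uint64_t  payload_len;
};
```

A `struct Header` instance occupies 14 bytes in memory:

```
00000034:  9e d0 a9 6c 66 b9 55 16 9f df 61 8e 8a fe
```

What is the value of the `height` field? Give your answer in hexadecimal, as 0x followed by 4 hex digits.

0x666C

`height` follows `id` (2 B), `entries` (1 B), so it starts at offset 2 + 1 = 3 and occupies 2 bytes.
Bytes at offsets 3..4: 6C 66.
Little-endian: lowest address holds the least-significant byte.
Reassemble most-significant byte first: 66 6C → 0x666C.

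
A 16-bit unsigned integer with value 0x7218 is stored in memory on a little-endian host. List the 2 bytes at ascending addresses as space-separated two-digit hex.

Split into bytes (most-significant first): 72 18.
In little-endian order the low byte comes first in memory.
So at ascending addresses the bytes are 18 72.

18 72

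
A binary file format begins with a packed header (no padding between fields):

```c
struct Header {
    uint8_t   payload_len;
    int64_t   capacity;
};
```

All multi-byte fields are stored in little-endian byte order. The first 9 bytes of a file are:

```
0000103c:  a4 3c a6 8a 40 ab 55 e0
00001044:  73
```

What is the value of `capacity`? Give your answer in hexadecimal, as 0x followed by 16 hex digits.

`capacity` follows `payload_len` (1 byte), so it starts at byte offset 1 and occupies 8 bytes.
Bytes at offsets 1..8: 3C A6 8A 40 AB 55 E0 73.
In little-endian order the low byte comes first in memory.
Reassemble most-significant byte first: 73 E0 55 AB 40 8A A6 3C → 0x73E055AB408AA63C.

0x73E055AB408AA63C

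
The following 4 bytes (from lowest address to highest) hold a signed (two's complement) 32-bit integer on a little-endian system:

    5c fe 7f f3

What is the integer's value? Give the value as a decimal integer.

In little-endian order the low byte comes first in memory.
Reassemble most-significant byte first: F3 7F FE 5C → 0xF37FFE5C.
Top bit is set, so as a signed 32-bit value this is 0xF37FFE5C − 2^32 = -209715620.

-209715620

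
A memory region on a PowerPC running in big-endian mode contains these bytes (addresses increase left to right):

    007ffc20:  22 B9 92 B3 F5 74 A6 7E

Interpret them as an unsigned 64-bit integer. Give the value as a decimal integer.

Big-endian: lowest address holds the most-significant byte.
The bytes are already most-significant first: 0x22B992B3F574A67E.
0x22B992B3F574A67E = 2502192369595885182.

2502192369595885182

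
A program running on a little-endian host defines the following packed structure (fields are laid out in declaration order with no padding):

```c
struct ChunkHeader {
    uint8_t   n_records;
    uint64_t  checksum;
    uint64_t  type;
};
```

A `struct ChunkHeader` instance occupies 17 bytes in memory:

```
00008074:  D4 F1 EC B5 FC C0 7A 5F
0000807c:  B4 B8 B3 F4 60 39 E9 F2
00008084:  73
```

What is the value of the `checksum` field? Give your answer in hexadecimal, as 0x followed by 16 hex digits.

0xB45F7AC0FCB5ECF1

`checksum` follows `n_records` (1 byte), so it starts at byte offset 1 and occupies 8 bytes.
Bytes at offsets 1..8: F1 EC B5 FC C0 7A 5F B4.
In little-endian order the low byte comes first in memory.
Reassemble most-significant byte first: B4 5F 7A C0 FC B5 EC F1 → 0xB45F7AC0FCB5ECF1.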